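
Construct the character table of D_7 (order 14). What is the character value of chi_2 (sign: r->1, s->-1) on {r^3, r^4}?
Conjugacy classes: {e} of size 1, {r^1, r^6} of size 2, {r^2, r^5} of size 2, {r^3, r^4} of size 2, {s, sr, ..., sr^6} of size 7.
Character table:
  irrep \ class              {e} (size 1)  {r^1, r^6} (size 2)  {r^2, r^5} (size 2)  {r^3, r^4} (size 2)  {s, sr, ..., sr^6} (size 7)
  chi_1 (triv)               1             1                    1                    1                    1                          
  chi_2 (sign: r->1, s->-1)  1             1                    1                    1                    -1                         
  chi_3 (2d, j=1)            2             2*cos(2*pi/7)        -2*cos(3*pi/7)       -2*cos(pi/7)         0                          
  chi_4 (2d, j=2)            2             -2*cos(3*pi/7)       -2*cos(pi/7)         2*cos(2*pi/7)        0                          
  chi_5 (2d, j=3)            2             -2*cos(pi/7)         2*cos(2*pi/7)        -2*cos(3*pi/7)       0                          

Spot check: chi_2 (sign: r->1, s->-1) on {r^3, r^4} = 1.

Justification: D_7 has order 2*7 = 14 with 5 conjugacy classes, hence 5 irreducibles. Sum of squared dims 1 + 1 + 4 + 4 + 4 = 14 = |G|. Linear characters come from the abelianisation; the 2-dimensional irreps have character r^k -> 2*cos(2*pi*j*k/7), reflections -> 0.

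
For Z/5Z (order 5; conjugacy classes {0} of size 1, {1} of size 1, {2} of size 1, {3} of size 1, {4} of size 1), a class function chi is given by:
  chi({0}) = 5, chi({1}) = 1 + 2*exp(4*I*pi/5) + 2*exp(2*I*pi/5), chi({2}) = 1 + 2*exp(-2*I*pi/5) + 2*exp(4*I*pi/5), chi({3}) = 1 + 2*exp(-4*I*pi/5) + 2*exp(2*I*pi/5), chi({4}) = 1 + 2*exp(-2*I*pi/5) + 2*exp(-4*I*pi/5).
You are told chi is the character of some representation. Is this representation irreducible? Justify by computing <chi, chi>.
Not irreducible (reducible): <chi, chi> = 9 > 1.

Working: <chi, chi> = (1/|G|) sum_C |C| * |chi(C)|^2 = (1/5)[1*|5|^2 + 1*|1 + 2*exp(4*I*pi/5) + 2*exp(2*I*pi/5)|^2 + 1*|1 + 2*exp(-2*I*pi/5) + 2*exp(4*I*pi/5)|^2 + 1*|1 + 2*exp(-4*I*pi/5) + 2*exp(2*I*pi/5)|^2 + 1*|1 + 2*exp(-2*I*pi/5) + 2*exp(-4*I*pi/5)|^2]
  = (1/5)[(25) + (9 + 6*exp(-2*I*pi/5) + 2*exp(-4*I*pi/5) + 2*exp(4*I*pi/5) + 6*exp(2*I*pi/5)) + (9 + 6*exp(-4*I*pi/5) + 2*exp(-2*I*pi/5) + 2*exp(2*I*pi/5) + 6*exp(4*I*pi/5)) + (9 + 6*exp(-4*I*pi/5) + 2*exp(-2*I*pi/5) + 2*exp(2*I*pi/5) + 6*exp(4*I*pi/5)) + (9 + 6*exp(-2*I*pi/5) + 2*exp(-4*I*pi/5) + 2*exp(4*I*pi/5) + 6*exp(2*I*pi/5))] = 45/5 = 9.
(Exp terms are combined using exp(i*s)*conj(exp(i*t)) = exp(i*(s-t)), and sums of them are collapsed using the identity that for every m > 1 the m distinct m-th roots of unity sum to 0, e.g. 1 + exp(2*I*pi/3) + exp(-2*I*pi/3) = 0.)
A character is irreducible iff <chi, chi> = 1, so this representation is reducible.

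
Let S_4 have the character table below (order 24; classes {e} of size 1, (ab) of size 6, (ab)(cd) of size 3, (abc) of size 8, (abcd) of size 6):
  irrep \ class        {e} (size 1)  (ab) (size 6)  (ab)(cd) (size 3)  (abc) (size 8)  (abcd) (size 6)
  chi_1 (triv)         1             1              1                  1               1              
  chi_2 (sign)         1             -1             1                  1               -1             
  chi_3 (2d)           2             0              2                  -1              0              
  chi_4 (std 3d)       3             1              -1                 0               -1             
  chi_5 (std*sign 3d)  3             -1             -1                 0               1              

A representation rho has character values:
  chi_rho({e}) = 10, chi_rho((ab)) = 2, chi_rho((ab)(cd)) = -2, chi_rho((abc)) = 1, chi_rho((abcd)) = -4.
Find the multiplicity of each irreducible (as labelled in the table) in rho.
Multiplicities: chi_1: 0, chi_2: 1, chi_3: 0, chi_4: 3, chi_5: 0.

Proof sketch: Use <chi_rho, chi> = (1/|G|) sum_C |C| * chi_rho(C) * conj(chi(C)) with |G| = 24 for each irreducible chi in the table:
  <chi_rho, chi_1> = (1/24)[1*(10)*conj(1) + 6*(2)*conj(1) + 3*(-2)*conj(1) + 8*(1)*conj(1) + 6*(-4)*conj(1)]
      = (1/24)[(10) + (12) + (-6) + (8) + (-24)] = 0/24 = 0
  <chi_rho, chi_2> = (1/24)[1*(10)*conj(1) + 6*(2)*conj(-1) + 3*(-2)*conj(1) + 8*(1)*conj(1) + 6*(-4)*conj(-1)]
      = (1/24)[(10) + (-12) + (-6) + (8) + (24)] = 24/24 = 1
  <chi_rho, chi_3> = (1/24)[1*(10)*conj(2) + 6*(2)*conj(0) + 3*(-2)*conj(2) + 8*(1)*conj(-1) + 6*(-4)*conj(0)]
      = (1/24)[(20) + (0) + (-12) + (-8) + (0)] = 0/24 = 0
  <chi_rho, chi_4> = (1/24)[1*(10)*conj(3) + 6*(2)*conj(1) + 3*(-2)*conj(-1) + 8*(1)*conj(0) + 6*(-4)*conj(-1)]
      = (1/24)[(30) + (12) + (6) + (0) + (24)] = 72/24 = 3
  <chi_rho, chi_5> = (1/24)[1*(10)*conj(3) + 6*(2)*conj(-1) + 3*(-2)*conj(-1) + 8*(1)*conj(0) + 6*(-4)*conj(1)]
      = (1/24)[(30) + (-12) + (6) + (0) + (-24)] = 0/24 = 0
Dimension check: dim(rho) = sum (mult * dim) = 0*1 + 1*1 + 0*2 + 3*3 + 0*3 = 10 = chi_rho(e) = 10.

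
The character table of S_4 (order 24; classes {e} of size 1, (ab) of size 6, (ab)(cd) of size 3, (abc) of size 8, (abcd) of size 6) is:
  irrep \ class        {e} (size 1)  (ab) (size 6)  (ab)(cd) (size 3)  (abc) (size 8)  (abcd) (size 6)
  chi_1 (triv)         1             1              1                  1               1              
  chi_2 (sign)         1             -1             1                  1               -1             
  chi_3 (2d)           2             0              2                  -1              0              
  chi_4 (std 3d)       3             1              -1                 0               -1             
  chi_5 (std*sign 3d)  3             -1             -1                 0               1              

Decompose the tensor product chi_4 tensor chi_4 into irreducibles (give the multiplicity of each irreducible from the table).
chi_4 tensor chi_4 = chi_1 + chi_3 + chi_4 + chi_5 (all other irreducibles have multiplicity 0).

The character of a tensor product is the pointwise product (chi_4 * chi_4)(C) = chi_4(C) * chi_4(C):
  {e}: (3)*(3), (ab): (1)*(1), (ab)(cd): (-1)*(-1), (abc): (0)*(0), (abcd): (-1)*(-1)
so (chi_4 * chi_4) takes values
  {e} -> 9, (ab) -> 1, (ab)(cd) -> 1, (abc) -> 0, (abcd) -> 1.
Now take the inner product of this character with each irreducible chi from the table, <chi_4*chi_4, chi> = (1/24) sum_C |C| (chi_4*chi_4)(C) conj(chi(C)):
  <chi_4*chi_4, chi_1> = (1/24)[1*(9)*conj(1) + 6*(1)*conj(1) + 3*(1)*conj(1) + 8*(0)*conj(1) + 6*(1)*conj(1)]
      = (1/24)[(9) + (6) + (3) + (0) + (6)] = 24/24 = 1
  <chi_4*chi_4, chi_2> = (1/24)[1*(9)*conj(1) + 6*(1)*conj(-1) + 3*(1)*conj(1) + 8*(0)*conj(1) + 6*(1)*conj(-1)]
      = (1/24)[(9) + (-6) + (3) + (0) + (-6)] = 0/24 = 0
  <chi_4*chi_4, chi_3> = (1/24)[1*(9)*conj(2) + 6*(1)*conj(0) + 3*(1)*conj(2) + 8*(0)*conj(-1) + 6*(1)*conj(0)]
      = (1/24)[(18) + (0) + (6) + (0) + (0)] = 24/24 = 1
  <chi_4*chi_4, chi_4> = (1/24)[1*(9)*conj(3) + 6*(1)*conj(1) + 3*(1)*conj(-1) + 8*(0)*conj(0) + 6*(1)*conj(-1)]
      = (1/24)[(27) + (6) + (-3) + (0) + (-6)] = 24/24 = 1
  <chi_4*chi_4, chi_5> = (1/24)[1*(9)*conj(3) + 6*(1)*conj(-1) + 3*(1)*conj(-1) + 8*(0)*conj(0) + 6*(1)*conj(1)]
      = (1/24)[(27) + (-6) + (-3) + (0) + (6)] = 24/24 = 1
Hence the multiplicities are chi_1: 1, chi_3: 1, chi_4: 1, chi_5: 1. Dimension check: dim(chi_4)*dim(chi_4) = 3*3 = 9 and sum (mult * dim) = 1*1 + 1*2 + 1*3 + 1*3 = 9.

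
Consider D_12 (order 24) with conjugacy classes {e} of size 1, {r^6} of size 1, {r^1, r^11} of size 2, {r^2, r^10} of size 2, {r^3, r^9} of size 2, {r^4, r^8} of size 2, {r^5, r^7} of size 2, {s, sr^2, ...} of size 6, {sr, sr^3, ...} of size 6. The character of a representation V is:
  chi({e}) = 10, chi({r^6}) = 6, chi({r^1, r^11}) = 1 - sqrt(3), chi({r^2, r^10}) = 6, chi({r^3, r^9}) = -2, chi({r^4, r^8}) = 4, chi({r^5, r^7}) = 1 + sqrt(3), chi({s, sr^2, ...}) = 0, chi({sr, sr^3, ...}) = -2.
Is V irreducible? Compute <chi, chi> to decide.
Not irreducible (reducible): <chi, chi> = 12 > 1.

Explanation: <chi, chi> = (1/|G|) sum_C |C| * |chi(C)|^2 = (1/24)[1*|10|^2 + 1*|6|^2 + 2*|1 - sqrt(3)|^2 + 2*|6|^2 + 2*|-2|^2 + 2*|4|^2 + 2*|1 + sqrt(3)|^2 + 6*|0|^2 + 6*|-2|^2]
  = (1/24)[(100) + (36) + (8 - 4*sqrt(3)) + (72) + (8) + (32) + (4*sqrt(3) + 8) + (0) + (24)] = 288/24 = 12.
A character is irreducible iff <chi, chi> = 1, so this representation is reducible.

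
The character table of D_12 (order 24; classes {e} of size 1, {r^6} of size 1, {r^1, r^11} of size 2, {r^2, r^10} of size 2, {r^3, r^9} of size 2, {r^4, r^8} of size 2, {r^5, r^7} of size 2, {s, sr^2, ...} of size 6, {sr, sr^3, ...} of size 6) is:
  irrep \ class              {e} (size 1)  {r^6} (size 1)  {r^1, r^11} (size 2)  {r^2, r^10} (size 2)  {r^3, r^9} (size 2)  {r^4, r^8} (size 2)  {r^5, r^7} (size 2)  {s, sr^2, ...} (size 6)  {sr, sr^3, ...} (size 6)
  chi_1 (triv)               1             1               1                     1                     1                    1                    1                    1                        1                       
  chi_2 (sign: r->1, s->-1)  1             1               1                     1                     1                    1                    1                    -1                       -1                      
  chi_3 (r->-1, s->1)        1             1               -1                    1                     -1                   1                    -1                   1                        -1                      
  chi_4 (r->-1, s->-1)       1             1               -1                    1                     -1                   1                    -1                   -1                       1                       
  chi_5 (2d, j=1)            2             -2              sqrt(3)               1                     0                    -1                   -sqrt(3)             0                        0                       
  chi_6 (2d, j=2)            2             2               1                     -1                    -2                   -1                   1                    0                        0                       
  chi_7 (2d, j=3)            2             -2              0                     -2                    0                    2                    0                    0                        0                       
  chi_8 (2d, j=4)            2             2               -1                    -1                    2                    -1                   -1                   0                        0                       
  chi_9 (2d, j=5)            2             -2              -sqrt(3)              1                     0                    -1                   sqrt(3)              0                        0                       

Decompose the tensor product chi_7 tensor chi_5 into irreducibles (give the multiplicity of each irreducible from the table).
chi_7 tensor chi_5 = chi_6 + chi_8 (all other irreducibles have multiplicity 0).

Justification: The character of a tensor product is the pointwise product (chi_7 * chi_5)(C) = chi_7(C) * chi_5(C):
  {e}: (2)*(2), {r^6}: (-2)*(-2), {r^1, r^11}: (0)*(sqrt(3)), {r^2, r^10}: (-2)*(1), {r^3, r^9}: (0)*(0), {r^4, r^8}: (2)*(-1), {r^5, r^7}: (0)*(-sqrt(3)), {s, sr^2, ...}: (0)*(0), {sr, sr^3, ...}: (0)*(0)
so (chi_7 * chi_5) takes values
  {e} -> 4, {r^6} -> 4, {r^1, r^11} -> 0, {r^2, r^10} -> -2, {r^3, r^9} -> 0, {r^4, r^8} -> -2, {r^5, r^7} -> 0, {s, sr^2, ...} -> 0, {sr, sr^3, ...} -> 0.
Now take the inner product of this character with each irreducible chi from the table, <chi_7*chi_5, chi> = (1/24) sum_C |C| (chi_7*chi_5)(C) conj(chi(C)):
  <chi_7*chi_5, chi_1> = (1/24)[1*(4)*conj(1) + 1*(4)*conj(1) + 2*(0)*conj(1) + 2*(-2)*conj(1) + 2*(0)*conj(1) + 2*(-2)*conj(1) + 2*(0)*conj(1) + 6*(0)*conj(1) + 6*(0)*conj(1)]
      = (1/24)[(4) + (4) + (0) + (-4) + (0) + (-4) + (0) + (0) + (0)] = 0/24 = 0
  <chi_7*chi_5, chi_2> = (1/24)[1*(4)*conj(1) + 1*(4)*conj(1) + 2*(0)*conj(1) + 2*(-2)*conj(1) + 2*(0)*conj(1) + 2*(-2)*conj(1) + 2*(0)*conj(1) + 6*(0)*conj(-1) + 6*(0)*conj(-1)]
      = (1/24)[(4) + (4) + (0) + (-4) + (0) + (-4) + (0) + (0) + (0)] = 0/24 = 0
  <chi_7*chi_5, chi_3> = (1/24)[1*(4)*conj(1) + 1*(4)*conj(1) + 2*(0)*conj(-1) + 2*(-2)*conj(1) + 2*(0)*conj(-1) + 2*(-2)*conj(1) + 2*(0)*conj(-1) + 6*(0)*conj(1) + 6*(0)*conj(-1)]
      = (1/24)[(4) + (4) + (0) + (-4) + (0) + (-4) + (0) + (0) + (0)] = 0/24 = 0
  <chi_7*chi_5, chi_4> = (1/24)[1*(4)*conj(1) + 1*(4)*conj(1) + 2*(0)*conj(-1) + 2*(-2)*conj(1) + 2*(0)*conj(-1) + 2*(-2)*conj(1) + 2*(0)*conj(-1) + 6*(0)*conj(-1) + 6*(0)*conj(1)]
      = (1/24)[(4) + (4) + (0) + (-4) + (0) + (-4) + (0) + (0) + (0)] = 0/24 = 0
  <chi_7*chi_5, chi_5> = (1/24)[1*(4)*conj(2) + 1*(4)*conj(-2) + 2*(0)*conj(sqrt(3)) + 2*(-2)*conj(1) + 2*(0)*conj(0) + 2*(-2)*conj(-1) + 2*(0)*conj(-sqrt(3)) + 6*(0)*conj(0) + 6*(0)*conj(0)]
      = (1/24)[(8) + (-8) + (0) + (-4) + (0) + (4) + (0) + (0) + (0)] = 0/24 = 0
  <chi_7*chi_5, chi_6> = (1/24)[1*(4)*conj(2) + 1*(4)*conj(2) + 2*(0)*conj(1) + 2*(-2)*conj(-1) + 2*(0)*conj(-2) + 2*(-2)*conj(-1) + 2*(0)*conj(1) + 6*(0)*conj(0) + 6*(0)*conj(0)]
      = (1/24)[(8) + (8) + (0) + (4) + (0) + (4) + (0) + (0) + (0)] = 24/24 = 1
  <chi_7*chi_5, chi_7> = (1/24)[1*(4)*conj(2) + 1*(4)*conj(-2) + 2*(0)*conj(0) + 2*(-2)*conj(-2) + 2*(0)*conj(0) + 2*(-2)*conj(2) + 2*(0)*conj(0) + 6*(0)*conj(0) + 6*(0)*conj(0)]
      = (1/24)[(8) + (-8) + (0) + (8) + (0) + (-8) + (0) + (0) + (0)] = 0/24 = 0
  <chi_7*chi_5, chi_8> = (1/24)[1*(4)*conj(2) + 1*(4)*conj(2) + 2*(0)*conj(-1) + 2*(-2)*conj(-1) + 2*(0)*conj(2) + 2*(-2)*conj(-1) + 2*(0)*conj(-1) + 6*(0)*conj(0) + 6*(0)*conj(0)]
      = (1/24)[(8) + (8) + (0) + (4) + (0) + (4) + (0) + (0) + (0)] = 24/24 = 1
  <chi_7*chi_5, chi_9> = (1/24)[1*(4)*conj(2) + 1*(4)*conj(-2) + 2*(0)*conj(-sqrt(3)) + 2*(-2)*conj(1) + 2*(0)*conj(0) + 2*(-2)*conj(-1) + 2*(0)*conj(sqrt(3)) + 6*(0)*conj(0) + 6*(0)*conj(0)]
      = (1/24)[(8) + (-8) + (0) + (-4) + (0) + (4) + (0) + (0) + (0)] = 0/24 = 0
Hence the multiplicities are chi_6: 1, chi_8: 1. Dimension check: dim(chi_7)*dim(chi_5) = 2*2 = 4 and sum (mult * dim) = 1*2 + 1*2 = 4.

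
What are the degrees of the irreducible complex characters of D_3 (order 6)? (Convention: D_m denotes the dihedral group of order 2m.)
Dimensions: 1, 1, 2

Explanation: There are 3 irreducibles (= number of conjugacy classes). Their dimensions d_i satisfy sum d_i^2 = |G| = 6: 1 + 1 + 4 = 6.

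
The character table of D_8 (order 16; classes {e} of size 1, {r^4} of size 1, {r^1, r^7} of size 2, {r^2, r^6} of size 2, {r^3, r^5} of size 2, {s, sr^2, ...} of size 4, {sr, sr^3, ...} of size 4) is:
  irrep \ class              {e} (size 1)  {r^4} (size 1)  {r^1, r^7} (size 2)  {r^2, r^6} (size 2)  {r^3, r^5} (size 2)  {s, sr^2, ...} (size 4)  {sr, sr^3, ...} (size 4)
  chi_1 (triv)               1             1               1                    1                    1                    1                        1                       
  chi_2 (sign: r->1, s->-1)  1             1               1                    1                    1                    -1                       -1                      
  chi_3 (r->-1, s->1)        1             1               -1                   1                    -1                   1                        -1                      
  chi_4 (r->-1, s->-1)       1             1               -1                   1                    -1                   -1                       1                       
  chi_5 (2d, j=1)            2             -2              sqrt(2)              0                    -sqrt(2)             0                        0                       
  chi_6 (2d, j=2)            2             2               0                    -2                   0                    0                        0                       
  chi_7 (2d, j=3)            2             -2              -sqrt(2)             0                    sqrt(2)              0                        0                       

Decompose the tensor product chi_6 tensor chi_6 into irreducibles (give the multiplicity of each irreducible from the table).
chi_6 tensor chi_6 = chi_1 + chi_2 + chi_3 + chi_4 (all other irreducibles have multiplicity 0).

Proof sketch: The character of a tensor product is the pointwise product (chi_6 * chi_6)(C) = chi_6(C) * chi_6(C):
  {e}: (2)*(2), {r^4}: (2)*(2), {r^1, r^7}: (0)*(0), {r^2, r^6}: (-2)*(-2), {r^3, r^5}: (0)*(0), {s, sr^2, ...}: (0)*(0), {sr, sr^3, ...}: (0)*(0)
so (chi_6 * chi_6) takes values
  {e} -> 4, {r^4} -> 4, {r^1, r^7} -> 0, {r^2, r^6} -> 4, {r^3, r^5} -> 0, {s, sr^2, ...} -> 0, {sr, sr^3, ...} -> 0.
Now take the inner product of this character with each irreducible chi from the table, <chi_6*chi_6, chi> = (1/16) sum_C |C| (chi_6*chi_6)(C) conj(chi(C)):
  <chi_6*chi_6, chi_1> = (1/16)[1*(4)*conj(1) + 1*(4)*conj(1) + 2*(0)*conj(1) + 2*(4)*conj(1) + 2*(0)*conj(1) + 4*(0)*conj(1) + 4*(0)*conj(1)]
      = (1/16)[(4) + (4) + (0) + (8) + (0) + (0) + (0)] = 16/16 = 1
  <chi_6*chi_6, chi_2> = (1/16)[1*(4)*conj(1) + 1*(4)*conj(1) + 2*(0)*conj(1) + 2*(4)*conj(1) + 2*(0)*conj(1) + 4*(0)*conj(-1) + 4*(0)*conj(-1)]
      = (1/16)[(4) + (4) + (0) + (8) + (0) + (0) + (0)] = 16/16 = 1
  <chi_6*chi_6, chi_3> = (1/16)[1*(4)*conj(1) + 1*(4)*conj(1) + 2*(0)*conj(-1) + 2*(4)*conj(1) + 2*(0)*conj(-1) + 4*(0)*conj(1) + 4*(0)*conj(-1)]
      = (1/16)[(4) + (4) + (0) + (8) + (0) + (0) + (0)] = 16/16 = 1
  <chi_6*chi_6, chi_4> = (1/16)[1*(4)*conj(1) + 1*(4)*conj(1) + 2*(0)*conj(-1) + 2*(4)*conj(1) + 2*(0)*conj(-1) + 4*(0)*conj(-1) + 4*(0)*conj(1)]
      = (1/16)[(4) + (4) + (0) + (8) + (0) + (0) + (0)] = 16/16 = 1
  <chi_6*chi_6, chi_5> = (1/16)[1*(4)*conj(2) + 1*(4)*conj(-2) + 2*(0)*conj(sqrt(2)) + 2*(4)*conj(0) + 2*(0)*conj(-sqrt(2)) + 4*(0)*conj(0) + 4*(0)*conj(0)]
      = (1/16)[(8) + (-8) + (0) + (0) + (0) + (0) + (0)] = 0/16 = 0
  <chi_6*chi_6, chi_6> = (1/16)[1*(4)*conj(2) + 1*(4)*conj(2) + 2*(0)*conj(0) + 2*(4)*conj(-2) + 2*(0)*conj(0) + 4*(0)*conj(0) + 4*(0)*conj(0)]
      = (1/16)[(8) + (8) + (0) + (-16) + (0) + (0) + (0)] = 0/16 = 0
  <chi_6*chi_6, chi_7> = (1/16)[1*(4)*conj(2) + 1*(4)*conj(-2) + 2*(0)*conj(-sqrt(2)) + 2*(4)*conj(0) + 2*(0)*conj(sqrt(2)) + 4*(0)*conj(0) + 4*(0)*conj(0)]
      = (1/16)[(8) + (-8) + (0) + (0) + (0) + (0) + (0)] = 0/16 = 0
Hence the multiplicities are chi_1: 1, chi_2: 1, chi_3: 1, chi_4: 1. Dimension check: dim(chi_6)*dim(chi_6) = 2*2 = 4 and sum (mult * dim) = 1*1 + 1*1 + 1*1 + 1*1 = 4.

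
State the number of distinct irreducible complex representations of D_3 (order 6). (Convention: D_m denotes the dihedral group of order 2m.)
3

Derivation: The number of irreducible complex representations of a finite group equals its number of conjugacy classes. D_3 has 3 conjugacy classes ((n+3)/2 for n odd), so D_3 (order 6) has exactly 3 irreducible complex representations.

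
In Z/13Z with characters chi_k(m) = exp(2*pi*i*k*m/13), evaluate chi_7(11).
chi_7(11) = zeta_13^77 = exp(-2*I*pi/13)

Explanation: chi_7(11) = zeta_13^(7*11) = zeta_13^77. Since zeta_13^13 = 1, this equals zeta_13^12 = exp(2*pi*i*12/13) = exp(-2*I*pi/13).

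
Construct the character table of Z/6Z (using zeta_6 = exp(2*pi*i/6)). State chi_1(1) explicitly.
Character table of Z/6Z (irreps indexed chi_0,...,chi_5 with chi_k(m) = zeta_6^(k*m), zeta_6 = exp(2*pi*i/6)):
  irrep \ class  {0} (size 1)  {1} (size 1)    {2} (size 1)    {3} (size 1)  {4} (size 1)    {5} (size 1)  
  chi_0          1             1               1               1             1               1             
  chi_1          1             exp(I*pi/3)     exp(2*I*pi/3)   -1            exp(-2*I*pi/3)  exp(-I*pi/3)  
  chi_2          1             exp(2*I*pi/3)   exp(-2*I*pi/3)  1             exp(2*I*pi/3)   exp(-2*I*pi/3)
  chi_3          1             -1              1               -1            1               -1            
  chi_4          1             exp(-2*I*pi/3)  exp(2*I*pi/3)   1             exp(-2*I*pi/3)  exp(2*I*pi/3) 
  chi_5          1             exp(-I*pi/3)    exp(-2*I*pi/3)  -1            exp(2*I*pi/3)   exp(I*pi/3)   

Spot check: chi_1(1) = zeta_6^(1*1) = zeta_6^1 = exp(I*pi/3).

Proof sketch: Z/6Z is abelian, so all 6 irreducible complex representations are 1-dimensional. They are given by chi_k(m) = zeta_6^(k*m) for k = 0,...,5. Row orthogonality: sum_m chi_k(m) conj(chi_l(m)) = 6 * [k = l].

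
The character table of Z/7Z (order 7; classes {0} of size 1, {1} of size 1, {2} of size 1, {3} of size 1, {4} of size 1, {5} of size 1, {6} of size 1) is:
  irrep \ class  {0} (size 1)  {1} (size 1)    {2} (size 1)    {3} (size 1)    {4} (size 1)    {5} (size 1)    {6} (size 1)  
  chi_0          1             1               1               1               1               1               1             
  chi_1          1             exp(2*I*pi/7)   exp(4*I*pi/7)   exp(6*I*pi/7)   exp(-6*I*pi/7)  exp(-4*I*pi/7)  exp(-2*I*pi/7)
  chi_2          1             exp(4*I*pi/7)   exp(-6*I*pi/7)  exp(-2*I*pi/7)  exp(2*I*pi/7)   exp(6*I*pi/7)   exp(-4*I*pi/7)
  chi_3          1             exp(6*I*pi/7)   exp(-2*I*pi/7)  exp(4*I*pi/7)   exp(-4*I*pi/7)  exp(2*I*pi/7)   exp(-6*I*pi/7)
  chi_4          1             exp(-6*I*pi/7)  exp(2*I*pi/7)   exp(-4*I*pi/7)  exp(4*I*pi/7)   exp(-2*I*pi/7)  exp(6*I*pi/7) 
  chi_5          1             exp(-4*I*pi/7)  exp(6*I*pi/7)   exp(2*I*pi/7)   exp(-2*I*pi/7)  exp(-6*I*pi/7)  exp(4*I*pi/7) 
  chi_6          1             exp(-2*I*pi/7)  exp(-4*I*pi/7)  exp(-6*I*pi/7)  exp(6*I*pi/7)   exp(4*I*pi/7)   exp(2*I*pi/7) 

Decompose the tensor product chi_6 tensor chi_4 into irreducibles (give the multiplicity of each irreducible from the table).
chi_6 tensor chi_4 = chi_3 (all other irreducibles have multiplicity 0).

Justification: The character of a tensor product is the pointwise product (chi_6 * chi_4)(C) = chi_6(C) * chi_4(C):
  {0}: (1)*(1), {1}: (exp(-2*I*pi/7))*(exp(-6*I*pi/7)), {2}: (exp(-4*I*pi/7))*(exp(2*I*pi/7)), {3}: (exp(-6*I*pi/7))*(exp(-4*I*pi/7)), {4}: (exp(6*I*pi/7))*(exp(4*I*pi/7)), {5}: (exp(4*I*pi/7))*(exp(-2*I*pi/7)), {6}: (exp(2*I*pi/7))*(exp(6*I*pi/7))
so (chi_6 * chi_4) takes values
  {0} -> 1, {1} -> exp(6*I*pi/7), {2} -> exp(-2*I*pi/7), {3} -> exp(4*I*pi/7), {4} -> exp(-4*I*pi/7), {5} -> exp(2*I*pi/7), {6} -> exp(-6*I*pi/7).
Now take the inner product of this character with each irreducible chi from the table, <chi_6*chi_4, chi> = (1/7) sum_C |C| (chi_6*chi_4)(C) conj(chi(C)):
  <chi_6*chi_4, chi_0> = (1/7)[1*(1)*conj(1) + 1*(exp(6*I*pi/7))*conj(1) + 1*(exp(-2*I*pi/7))*conj(1) + 1*(exp(4*I*pi/7))*conj(1) + 1*(exp(-4*I*pi/7))*conj(1) + 1*(exp(2*I*pi/7))*conj(1) + 1*(exp(-6*I*pi/7))*conj(1)]
      = (1/7)[(1) + (exp(6*I*pi/7)) + (exp(-2*I*pi/7)) + (exp(4*I*pi/7)) + (exp(-4*I*pi/7)) + (exp(2*I*pi/7)) + (exp(-6*I*pi/7))] = 0/7 = 0
  <chi_6*chi_4, chi_1> = (1/7)[1*(1)*conj(1) + 1*(exp(6*I*pi/7))*conj(exp(2*I*pi/7)) + 1*(exp(-2*I*pi/7))*conj(exp(4*I*pi/7)) + 1*(exp(4*I*pi/7))*conj(exp(6*I*pi/7)) + 1*(exp(-4*I*pi/7))*conj(exp(-6*I*pi/7)) + 1*(exp(2*I*pi/7))*conj(exp(-4*I*pi/7)) + 1*(exp(-6*I*pi/7))*conj(exp(-2*I*pi/7))]
      = (1/7)[(1) + (exp(4*I*pi/7)) + (exp(-6*I*pi/7)) + (exp(-2*I*pi/7)) + (exp(2*I*pi/7)) + (exp(6*I*pi/7)) + (exp(-4*I*pi/7))] = 0/7 = 0
  <chi_6*chi_4, chi_2> = (1/7)[1*(1)*conj(1) + 1*(exp(6*I*pi/7))*conj(exp(4*I*pi/7)) + 1*(exp(-2*I*pi/7))*conj(exp(-6*I*pi/7)) + 1*(exp(4*I*pi/7))*conj(exp(-2*I*pi/7)) + 1*(exp(-4*I*pi/7))*conj(exp(2*I*pi/7)) + 1*(exp(2*I*pi/7))*conj(exp(6*I*pi/7)) + 1*(exp(-6*I*pi/7))*conj(exp(-4*I*pi/7))]
      = (1/7)[(1) + (exp(2*I*pi/7)) + (exp(4*I*pi/7)) + (exp(6*I*pi/7)) + (exp(-6*I*pi/7)) + (exp(-4*I*pi/7)) + (exp(-2*I*pi/7))] = 0/7 = 0
  <chi_6*chi_4, chi_3> = (1/7)[1*(1)*conj(1) + 1*(exp(6*I*pi/7))*conj(exp(6*I*pi/7)) + 1*(exp(-2*I*pi/7))*conj(exp(-2*I*pi/7)) + 1*(exp(4*I*pi/7))*conj(exp(4*I*pi/7)) + 1*(exp(-4*I*pi/7))*conj(exp(-4*I*pi/7)) + 1*(exp(2*I*pi/7))*conj(exp(2*I*pi/7)) + 1*(exp(-6*I*pi/7))*conj(exp(-6*I*pi/7))]
      = (1/7)[(1) + (1) + (1) + (1) + (1) + (1) + (1)] = 7/7 = 1
  <chi_6*chi_4, chi_4> = (1/7)[1*(1)*conj(1) + 1*(exp(6*I*pi/7))*conj(exp(-6*I*pi/7)) + 1*(exp(-2*I*pi/7))*conj(exp(2*I*pi/7)) + 1*(exp(4*I*pi/7))*conj(exp(-4*I*pi/7)) + 1*(exp(-4*I*pi/7))*conj(exp(4*I*pi/7)) + 1*(exp(2*I*pi/7))*conj(exp(-2*I*pi/7)) + 1*(exp(-6*I*pi/7))*conj(exp(6*I*pi/7))]
      = (1/7)[(1) + (exp(-2*I*pi/7)) + (exp(-4*I*pi/7)) + (exp(-6*I*pi/7)) + (exp(6*I*pi/7)) + (exp(4*I*pi/7)) + (exp(2*I*pi/7))] = 0/7 = 0
  <chi_6*chi_4, chi_5> = (1/7)[1*(1)*conj(1) + 1*(exp(6*I*pi/7))*conj(exp(-4*I*pi/7)) + 1*(exp(-2*I*pi/7))*conj(exp(6*I*pi/7)) + 1*(exp(4*I*pi/7))*conj(exp(2*I*pi/7)) + 1*(exp(-4*I*pi/7))*conj(exp(-2*I*pi/7)) + 1*(exp(2*I*pi/7))*conj(exp(-6*I*pi/7)) + 1*(exp(-6*I*pi/7))*conj(exp(4*I*pi/7))]
      = (1/7)[(1) + (exp(-4*I*pi/7)) + (exp(6*I*pi/7)) + (exp(2*I*pi/7)) + (exp(-2*I*pi/7)) + (exp(-6*I*pi/7)) + (exp(4*I*pi/7))] = 0/7 = 0
  <chi_6*chi_4, chi_6> = (1/7)[1*(1)*conj(1) + 1*(exp(6*I*pi/7))*conj(exp(-2*I*pi/7)) + 1*(exp(-2*I*pi/7))*conj(exp(-4*I*pi/7)) + 1*(exp(4*I*pi/7))*conj(exp(-6*I*pi/7)) + 1*(exp(-4*I*pi/7))*conj(exp(6*I*pi/7)) + 1*(exp(2*I*pi/7))*conj(exp(4*I*pi/7)) + 1*(exp(-6*I*pi/7))*conj(exp(2*I*pi/7))]
      = (1/7)[(1) + (exp(-6*I*pi/7)) + (exp(2*I*pi/7)) + (exp(-4*I*pi/7)) + (exp(4*I*pi/7)) + (exp(-2*I*pi/7)) + (exp(6*I*pi/7))] = 0/7 = 0
(Exp terms are combined using exp(i*s)*conj(exp(i*t)) = exp(i*(s-t)), and sums of them are collapsed using the identity that for every m > 1 the m distinct m-th roots of unity sum to 0, e.g. 1 + exp(2*I*pi/3) + exp(-2*I*pi/3) = 0.)
Hence the multiplicities are chi_3: 1. Dimension check: dim(chi_6)*dim(chi_4) = 1*1 = 1 and sum (mult * dim) = 1*1 = 1.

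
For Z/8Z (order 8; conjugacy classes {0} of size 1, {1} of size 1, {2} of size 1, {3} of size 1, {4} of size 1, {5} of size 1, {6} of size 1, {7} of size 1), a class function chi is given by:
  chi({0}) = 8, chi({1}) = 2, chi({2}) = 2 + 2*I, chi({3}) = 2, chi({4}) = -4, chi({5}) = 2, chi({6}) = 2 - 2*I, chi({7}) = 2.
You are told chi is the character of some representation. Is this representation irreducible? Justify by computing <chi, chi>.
Not irreducible (reducible): <chi, chi> = 14 > 1.

Details: <chi, chi> = (1/|G|) sum_C |C| * |chi(C)|^2 = (1/8)[1*|8|^2 + 1*|2|^2 + 1*|2 + 2*I|^2 + 1*|2|^2 + 1*|-4|^2 + 1*|2|^2 + 1*|2 - 2*I|^2 + 1*|2|^2]
  = (1/8)[(64) + (4) + (8) + (4) + (16) + (4) + (8) + (4)] = 112/8 = 14.
(Exp terms are combined using exp(i*s)*conj(exp(i*t)) = exp(i*(s-t)), and sums of them are collapsed using the identity that for every m > 1 the m distinct m-th roots of unity sum to 0, e.g. 1 + exp(2*I*pi/3) + exp(-2*I*pi/3) = 0.)
A character is irreducible iff <chi, chi> = 1, so this representation is reducible.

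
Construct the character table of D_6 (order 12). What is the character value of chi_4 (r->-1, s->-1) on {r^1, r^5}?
Conjugacy classes: {e} of size 1, {r^3} of size 1, {r^1, r^5} of size 2, {r^2, r^4} of size 2, {s, sr^2, ...} of size 3, {sr, sr^3, ...} of size 3.
Character table:
  irrep \ class              {e} (size 1)  {r^3} (size 1)  {r^1, r^5} (size 2)  {r^2, r^4} (size 2)  {s, sr^2, ...} (size 3)  {sr, sr^3, ...} (size 3)
  chi_1 (triv)               1             1               1                    1                    1                        1                       
  chi_2 (sign: r->1, s->-1)  1             1               1                    1                    -1                       -1                      
  chi_3 (r->-1, s->1)        1             -1              -1                   1                    1                        -1                      
  chi_4 (r->-1, s->-1)       1             -1              -1                   1                    -1                       1                       
  chi_5 (2d, j=1)            2             -2              1                    -1                   0                        0                       
  chi_6 (2d, j=2)            2             2               -1                   -1                   0                        0                       

Spot check: chi_4 (r->-1, s->-1) on {r^1, r^5} = -1.

Justification: D_6 has order 2*6 = 12 with 6 conjugacy classes, hence 6 irreducibles. Sum of squared dims 1 + 1 + 1 + 1 + 4 + 4 = 12 = |G|. Linear characters come from the abelianisation; the 2-dimensional irreps have character r^k -> 2*cos(2*pi*j*k/6), reflections -> 0.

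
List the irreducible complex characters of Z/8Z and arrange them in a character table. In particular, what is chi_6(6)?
Character table of Z/8Z (irreps indexed chi_0,...,chi_7 with chi_k(m) = zeta_8^(k*m), zeta_8 = exp(2*pi*i/8)):
  irrep \ class  {0} (size 1)  {1} (size 1)    {2} (size 1)  {3} (size 1)    {4} (size 1)  {5} (size 1)    {6} (size 1)  {7} (size 1)  
  chi_0          1             1               1             1               1             1               1             1             
  chi_1          1             exp(I*pi/4)     I             exp(3*I*pi/4)   -1            exp(-3*I*pi/4)  -I            exp(-I*pi/4)  
  chi_2          1             I               -1            -I              1             I               -1            -I            
  chi_3          1             exp(3*I*pi/4)   -I            exp(I*pi/4)     -1            exp(-I*pi/4)    I             exp(-3*I*pi/4)
  chi_4          1             -1              1             -1              1             -1              1             -1            
  chi_5          1             exp(-3*I*pi/4)  I             exp(-I*pi/4)    -1            exp(I*pi/4)     -I            exp(3*I*pi/4) 
  chi_6          1             -I              -1            I               1             -I              -1            I             
  chi_7          1             exp(-I*pi/4)    -I            exp(-3*I*pi/4)  -1            exp(3*I*pi/4)   I             exp(I*pi/4)   

Spot check: chi_6(6) = zeta_8^(6*6) = zeta_8^36 = -1.

Argument: Z/8Z is abelian, so all 8 irreducible complex representations are 1-dimensional. They are given by chi_k(m) = zeta_8^(k*m) for k = 0,...,7. Row orthogonality: sum_m chi_k(m) conj(chi_l(m)) = 8 * [k = l].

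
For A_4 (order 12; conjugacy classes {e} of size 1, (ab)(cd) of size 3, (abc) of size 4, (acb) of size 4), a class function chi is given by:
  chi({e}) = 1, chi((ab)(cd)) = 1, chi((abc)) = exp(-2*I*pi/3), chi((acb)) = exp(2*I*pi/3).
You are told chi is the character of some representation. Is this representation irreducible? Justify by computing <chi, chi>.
Irreducible: <chi, chi> = 1.

Derivation: <chi, chi> = (1/|G|) sum_C |C| * |chi(C)|^2 = (1/12)[1*|1|^2 + 3*|1|^2 + 4*|exp(-2*I*pi/3)|^2 + 4*|exp(2*I*pi/3)|^2]
  = (1/12)[(1) + (3) + (4) + (4)] = 12/12 = 1.
(Exp terms are combined using exp(i*s)*conj(exp(i*t)) = exp(i*(s-t)), and sums of them are collapsed using the identity that for every m > 1 the m distinct m-th roots of unity sum to 0, e.g. 1 + exp(2*I*pi/3) + exp(-2*I*pi/3) = 0.)
A character is irreducible iff <chi, chi> = 1, so this representation is irreducible.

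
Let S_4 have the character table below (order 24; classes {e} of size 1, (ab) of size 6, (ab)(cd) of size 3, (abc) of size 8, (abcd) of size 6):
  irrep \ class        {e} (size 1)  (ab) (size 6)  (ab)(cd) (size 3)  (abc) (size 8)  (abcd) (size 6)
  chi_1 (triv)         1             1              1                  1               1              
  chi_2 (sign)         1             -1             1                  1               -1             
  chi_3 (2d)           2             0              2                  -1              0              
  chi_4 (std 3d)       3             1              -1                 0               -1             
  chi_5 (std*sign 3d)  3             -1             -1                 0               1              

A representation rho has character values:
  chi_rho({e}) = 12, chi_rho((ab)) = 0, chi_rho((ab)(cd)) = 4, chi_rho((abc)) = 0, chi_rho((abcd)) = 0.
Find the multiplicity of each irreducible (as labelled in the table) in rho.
Multiplicities: chi_1: 1, chi_2: 1, chi_3: 2, chi_4: 1, chi_5: 1.

Reasoning: Use <chi_rho, chi> = (1/|G|) sum_C |C| * chi_rho(C) * conj(chi(C)) with |G| = 24 for each irreducible chi in the table:
  <chi_rho, chi_1> = (1/24)[1*(12)*conj(1) + 6*(0)*conj(1) + 3*(4)*conj(1) + 8*(0)*conj(1) + 6*(0)*conj(1)]
      = (1/24)[(12) + (0) + (12) + (0) + (0)] = 24/24 = 1
  <chi_rho, chi_2> = (1/24)[1*(12)*conj(1) + 6*(0)*conj(-1) + 3*(4)*conj(1) + 8*(0)*conj(1) + 6*(0)*conj(-1)]
      = (1/24)[(12) + (0) + (12) + (0) + (0)] = 24/24 = 1
  <chi_rho, chi_3> = (1/24)[1*(12)*conj(2) + 6*(0)*conj(0) + 3*(4)*conj(2) + 8*(0)*conj(-1) + 6*(0)*conj(0)]
      = (1/24)[(24) + (0) + (24) + (0) + (0)] = 48/24 = 2
  <chi_rho, chi_4> = (1/24)[1*(12)*conj(3) + 6*(0)*conj(1) + 3*(4)*conj(-1) + 8*(0)*conj(0) + 6*(0)*conj(-1)]
      = (1/24)[(36) + (0) + (-12) + (0) + (0)] = 24/24 = 1
  <chi_rho, chi_5> = (1/24)[1*(12)*conj(3) + 6*(0)*conj(-1) + 3*(4)*conj(-1) + 8*(0)*conj(0) + 6*(0)*conj(1)]
      = (1/24)[(36) + (0) + (-12) + (0) + (0)] = 24/24 = 1
Dimension check: dim(rho) = sum (mult * dim) = 1*1 + 1*1 + 2*2 + 1*3 + 1*3 = 12 = chi_rho(e) = 12.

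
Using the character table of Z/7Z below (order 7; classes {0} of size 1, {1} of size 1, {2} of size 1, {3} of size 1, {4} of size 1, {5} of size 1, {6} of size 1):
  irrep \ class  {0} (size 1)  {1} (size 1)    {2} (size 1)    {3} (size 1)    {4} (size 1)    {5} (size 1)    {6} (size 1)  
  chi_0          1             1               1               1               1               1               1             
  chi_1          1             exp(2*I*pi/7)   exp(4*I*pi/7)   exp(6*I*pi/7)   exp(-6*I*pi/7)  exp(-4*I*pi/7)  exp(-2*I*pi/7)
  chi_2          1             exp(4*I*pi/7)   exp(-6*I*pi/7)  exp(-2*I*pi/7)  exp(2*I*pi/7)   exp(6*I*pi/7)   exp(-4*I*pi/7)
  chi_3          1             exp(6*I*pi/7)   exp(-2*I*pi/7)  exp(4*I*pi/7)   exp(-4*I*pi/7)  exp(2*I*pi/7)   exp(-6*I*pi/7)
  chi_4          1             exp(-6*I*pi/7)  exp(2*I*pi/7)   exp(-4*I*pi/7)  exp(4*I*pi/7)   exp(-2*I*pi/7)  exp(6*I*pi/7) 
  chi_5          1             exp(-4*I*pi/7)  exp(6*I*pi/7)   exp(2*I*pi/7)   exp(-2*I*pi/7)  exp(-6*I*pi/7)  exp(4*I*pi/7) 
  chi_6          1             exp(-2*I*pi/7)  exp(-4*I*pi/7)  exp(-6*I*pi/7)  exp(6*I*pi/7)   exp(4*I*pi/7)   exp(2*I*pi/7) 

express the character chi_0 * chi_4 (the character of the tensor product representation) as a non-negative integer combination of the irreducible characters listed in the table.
chi_0 tensor chi_4 = chi_4 (all other irreducibles have multiplicity 0).

Proof sketch: The character of a tensor product is the pointwise product (chi_0 * chi_4)(C) = chi_0(C) * chi_4(C):
  {0}: (1)*(1), {1}: (1)*(exp(-6*I*pi/7)), {2}: (1)*(exp(2*I*pi/7)), {3}: (1)*(exp(-4*I*pi/7)), {4}: (1)*(exp(4*I*pi/7)), {5}: (1)*(exp(-2*I*pi/7)), {6}: (1)*(exp(6*I*pi/7))
so (chi_0 * chi_4) takes values
  {0} -> 1, {1} -> exp(-6*I*pi/7), {2} -> exp(2*I*pi/7), {3} -> exp(-4*I*pi/7), {4} -> exp(4*I*pi/7), {5} -> exp(-2*I*pi/7), {6} -> exp(6*I*pi/7).
Now take the inner product of this character with each irreducible chi from the table, <chi_0*chi_4, chi> = (1/7) sum_C |C| (chi_0*chi_4)(C) conj(chi(C)):
  <chi_0*chi_4, chi_0> = (1/7)[1*(1)*conj(1) + 1*(exp(-6*I*pi/7))*conj(1) + 1*(exp(2*I*pi/7))*conj(1) + 1*(exp(-4*I*pi/7))*conj(1) + 1*(exp(4*I*pi/7))*conj(1) + 1*(exp(-2*I*pi/7))*conj(1) + 1*(exp(6*I*pi/7))*conj(1)]
      = (1/7)[(1) + (exp(-6*I*pi/7)) + (exp(2*I*pi/7)) + (exp(-4*I*pi/7)) + (exp(4*I*pi/7)) + (exp(-2*I*pi/7)) + (exp(6*I*pi/7))] = 0/7 = 0
  <chi_0*chi_4, chi_1> = (1/7)[1*(1)*conj(1) + 1*(exp(-6*I*pi/7))*conj(exp(2*I*pi/7)) + 1*(exp(2*I*pi/7))*conj(exp(4*I*pi/7)) + 1*(exp(-4*I*pi/7))*conj(exp(6*I*pi/7)) + 1*(exp(4*I*pi/7))*conj(exp(-6*I*pi/7)) + 1*(exp(-2*I*pi/7))*conj(exp(-4*I*pi/7)) + 1*(exp(6*I*pi/7))*conj(exp(-2*I*pi/7))]
      = (1/7)[(1) + (exp(6*I*pi/7)) + (exp(-2*I*pi/7)) + (exp(4*I*pi/7)) + (exp(-4*I*pi/7)) + (exp(2*I*pi/7)) + (exp(-6*I*pi/7))] = 0/7 = 0
  <chi_0*chi_4, chi_2> = (1/7)[1*(1)*conj(1) + 1*(exp(-6*I*pi/7))*conj(exp(4*I*pi/7)) + 1*(exp(2*I*pi/7))*conj(exp(-6*I*pi/7)) + 1*(exp(-4*I*pi/7))*conj(exp(-2*I*pi/7)) + 1*(exp(4*I*pi/7))*conj(exp(2*I*pi/7)) + 1*(exp(-2*I*pi/7))*conj(exp(6*I*pi/7)) + 1*(exp(6*I*pi/7))*conj(exp(-4*I*pi/7))]
      = (1/7)[(1) + (exp(4*I*pi/7)) + (exp(-6*I*pi/7)) + (exp(-2*I*pi/7)) + (exp(2*I*pi/7)) + (exp(6*I*pi/7)) + (exp(-4*I*pi/7))] = 0/7 = 0
  <chi_0*chi_4, chi_3> = (1/7)[1*(1)*conj(1) + 1*(exp(-6*I*pi/7))*conj(exp(6*I*pi/7)) + 1*(exp(2*I*pi/7))*conj(exp(-2*I*pi/7)) + 1*(exp(-4*I*pi/7))*conj(exp(4*I*pi/7)) + 1*(exp(4*I*pi/7))*conj(exp(-4*I*pi/7)) + 1*(exp(-2*I*pi/7))*conj(exp(2*I*pi/7)) + 1*(exp(6*I*pi/7))*conj(exp(-6*I*pi/7))]
      = (1/7)[(1) + (exp(2*I*pi/7)) + (exp(4*I*pi/7)) + (exp(6*I*pi/7)) + (exp(-6*I*pi/7)) + (exp(-4*I*pi/7)) + (exp(-2*I*pi/7))] = 0/7 = 0
  <chi_0*chi_4, chi_4> = (1/7)[1*(1)*conj(1) + 1*(exp(-6*I*pi/7))*conj(exp(-6*I*pi/7)) + 1*(exp(2*I*pi/7))*conj(exp(2*I*pi/7)) + 1*(exp(-4*I*pi/7))*conj(exp(-4*I*pi/7)) + 1*(exp(4*I*pi/7))*conj(exp(4*I*pi/7)) + 1*(exp(-2*I*pi/7))*conj(exp(-2*I*pi/7)) + 1*(exp(6*I*pi/7))*conj(exp(6*I*pi/7))]
      = (1/7)[(1) + (1) + (1) + (1) + (1) + (1) + (1)] = 7/7 = 1
  <chi_0*chi_4, chi_5> = (1/7)[1*(1)*conj(1) + 1*(exp(-6*I*pi/7))*conj(exp(-4*I*pi/7)) + 1*(exp(2*I*pi/7))*conj(exp(6*I*pi/7)) + 1*(exp(-4*I*pi/7))*conj(exp(2*I*pi/7)) + 1*(exp(4*I*pi/7))*conj(exp(-2*I*pi/7)) + 1*(exp(-2*I*pi/7))*conj(exp(-6*I*pi/7)) + 1*(exp(6*I*pi/7))*conj(exp(4*I*pi/7))]
      = (1/7)[(1) + (exp(-2*I*pi/7)) + (exp(-4*I*pi/7)) + (exp(-6*I*pi/7)) + (exp(6*I*pi/7)) + (exp(4*I*pi/7)) + (exp(2*I*pi/7))] = 0/7 = 0
  <chi_0*chi_4, chi_6> = (1/7)[1*(1)*conj(1) + 1*(exp(-6*I*pi/7))*conj(exp(-2*I*pi/7)) + 1*(exp(2*I*pi/7))*conj(exp(-4*I*pi/7)) + 1*(exp(-4*I*pi/7))*conj(exp(-6*I*pi/7)) + 1*(exp(4*I*pi/7))*conj(exp(6*I*pi/7)) + 1*(exp(-2*I*pi/7))*conj(exp(4*I*pi/7)) + 1*(exp(6*I*pi/7))*conj(exp(2*I*pi/7))]
      = (1/7)[(1) + (exp(-4*I*pi/7)) + (exp(6*I*pi/7)) + (exp(2*I*pi/7)) + (exp(-2*I*pi/7)) + (exp(-6*I*pi/7)) + (exp(4*I*pi/7))] = 0/7 = 0
(Exp terms are combined using exp(i*s)*conj(exp(i*t)) = exp(i*(s-t)), and sums of them are collapsed using the identity that for every m > 1 the m distinct m-th roots of unity sum to 0, e.g. 1 + exp(2*I*pi/3) + exp(-2*I*pi/3) = 0.)
Hence the multiplicities are chi_4: 1. Dimension check: dim(chi_0)*dim(chi_4) = 1*1 = 1 and sum (mult * dim) = 1*1 = 1.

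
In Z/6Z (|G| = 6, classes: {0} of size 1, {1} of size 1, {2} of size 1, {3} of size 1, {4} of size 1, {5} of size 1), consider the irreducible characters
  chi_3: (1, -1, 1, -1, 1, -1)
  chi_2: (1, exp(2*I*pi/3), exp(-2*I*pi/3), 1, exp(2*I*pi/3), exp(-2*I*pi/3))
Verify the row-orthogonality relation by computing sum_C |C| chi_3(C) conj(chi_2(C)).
Sum = 0; so <chi_3, chi_2> = 0 (distinct irreducibles are orthogonal).

Argument: Compute term by term over conjugacy classes (|C| * chi_3(C) * conj(chi_2(C))):
  1*(1)*conj(1) + 1*(-1)*conj(exp(2*I*pi/3)) + 1*(1)*conj(exp(-2*I*pi/3)) + 1*(-1)*conj(1) + 1*(1)*conj(exp(2*I*pi/3)) + 1*(-1)*conj(exp(-2*I*pi/3))
  = (1) + (-exp(-2*I*pi/3)) + (exp(2*I*pi/3)) + (-1) + (exp(-2*I*pi/3)) + (-exp(2*I*pi/3))
  = 0.
(Exp terms are combined using exp(i*s)*conj(exp(i*t)) = exp(i*(s-t)), and sums of them are collapsed using the identity that for every m > 1 the m distinct m-th roots of unity sum to 0, e.g. 1 + exp(2*I*pi/3) + exp(-2*I*pi/3) = 0.)
Dividing by |G| = 6 gives 0/6 = 0, matching the row-orthogonality relation <chi_3, chi_2> = [chi_3 = chi_2].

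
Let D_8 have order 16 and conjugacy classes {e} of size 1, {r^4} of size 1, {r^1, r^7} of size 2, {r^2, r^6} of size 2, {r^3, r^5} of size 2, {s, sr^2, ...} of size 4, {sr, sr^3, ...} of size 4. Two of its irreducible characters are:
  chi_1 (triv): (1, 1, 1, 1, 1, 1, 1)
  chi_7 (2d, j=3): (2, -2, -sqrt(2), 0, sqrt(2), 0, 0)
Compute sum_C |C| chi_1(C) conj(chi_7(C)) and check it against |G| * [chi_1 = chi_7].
Sum = 0; so <chi_1, chi_7> = 0 (distinct irreducibles are orthogonal).

Working: Compute term by term over conjugacy classes (|C| * chi_1(C) * conj(chi_7(C))):
  1*(1)*conj(2) + 1*(1)*conj(-2) + 2*(1)*conj(-sqrt(2)) + 2*(1)*conj(0) + 2*(1)*conj(sqrt(2)) + 4*(1)*conj(0) + 4*(1)*conj(0)
  = (2) + (-2) + (-2*sqrt(2)) + (0) + (2*sqrt(2)) + (0) + (0)
  = 0.
Dividing by |G| = 16 gives 0/16 = 0, matching the row-orthogonality relation <chi_1, chi_7> = [chi_1 = chi_7].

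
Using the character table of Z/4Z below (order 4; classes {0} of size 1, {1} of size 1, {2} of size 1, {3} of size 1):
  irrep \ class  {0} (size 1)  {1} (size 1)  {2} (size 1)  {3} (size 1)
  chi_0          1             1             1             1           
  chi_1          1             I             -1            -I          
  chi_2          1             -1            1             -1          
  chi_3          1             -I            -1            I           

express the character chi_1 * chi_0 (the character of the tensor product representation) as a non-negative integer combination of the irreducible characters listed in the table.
chi_1 tensor chi_0 = chi_1 (all other irreducibles have multiplicity 0).

Reasoning: The character of a tensor product is the pointwise product (chi_1 * chi_0)(C) = chi_1(C) * chi_0(C):
  {0}: (1)*(1), {1}: (I)*(1), {2}: (-1)*(1), {3}: (-I)*(1)
so (chi_1 * chi_0) takes values
  {0} -> 1, {1} -> I, {2} -> -1, {3} -> -I.
Now take the inner product of this character with each irreducible chi from the table, <chi_1*chi_0, chi> = (1/4) sum_C |C| (chi_1*chi_0)(C) conj(chi(C)):
  <chi_1*chi_0, chi_0> = (1/4)[1*(1)*conj(1) + 1*(I)*conj(1) + 1*(-1)*conj(1) + 1*(-I)*conj(1)]
      = (1/4)[(1) + (I) + (-1) + (-I)] = 0/4 = 0
  <chi_1*chi_0, chi_1> = (1/4)[1*(1)*conj(1) + 1*(I)*conj(I) + 1*(-1)*conj(-1) + 1*(-I)*conj(-I)]
      = (1/4)[(1) + (1) + (1) + (1)] = 4/4 = 1
  <chi_1*chi_0, chi_2> = (1/4)[1*(1)*conj(1) + 1*(I)*conj(-1) + 1*(-1)*conj(1) + 1*(-I)*conj(-1)]
      = (1/4)[(1) + (-I) + (-1) + (I)] = 0/4 = 0
  <chi_1*chi_0, chi_3> = (1/4)[1*(1)*conj(1) + 1*(I)*conj(-I) + 1*(-1)*conj(-1) + 1*(-I)*conj(I)]
      = (1/4)[(1) + (-1) + (1) + (-1)] = 0/4 = 0
(Exp terms are combined using exp(i*s)*conj(exp(i*t)) = exp(i*(s-t)), and sums of them are collapsed using the identity that for every m > 1 the m distinct m-th roots of unity sum to 0, e.g. 1 + exp(2*I*pi/3) + exp(-2*I*pi/3) = 0.)
Hence the multiplicities are chi_1: 1. Dimension check: dim(chi_1)*dim(chi_0) = 1*1 = 1 and sum (mult * dim) = 1*1 = 1.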